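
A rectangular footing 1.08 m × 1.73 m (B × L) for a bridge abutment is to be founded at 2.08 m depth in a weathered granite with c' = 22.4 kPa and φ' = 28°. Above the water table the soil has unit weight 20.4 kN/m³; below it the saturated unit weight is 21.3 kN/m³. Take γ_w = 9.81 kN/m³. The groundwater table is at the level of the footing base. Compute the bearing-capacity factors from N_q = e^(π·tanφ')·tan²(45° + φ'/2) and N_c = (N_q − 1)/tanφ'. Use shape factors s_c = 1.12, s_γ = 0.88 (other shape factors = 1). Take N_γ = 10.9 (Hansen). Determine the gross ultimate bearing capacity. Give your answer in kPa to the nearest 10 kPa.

q_ult ≈ 1330 kPa

tan28° = 0.5317, so N_q = e^(π×0.5317)·tan²(59°) = 5.314 × 2.77 = 14.72.
N_c = (14.72 − 1)/tan28° = 25.8.
q = γ·D_f = 20.4 × 2.08 = 42.432 kPa.
For the ½γBN_γ term take γ' = 21.3 − 9.81 = 11.49 kN/m³ (soil below base is submerged).
c·N_c·s_c = 22.4 × 25.803 × 1.12 = 647.35 kPa
q·N_q = 42.432 × 14.72 = 624.59 kPa
0.5·γ·B·N_γ·s_γ = 0.5 × 11.49 × 1.08 × 10.9 × 0.88 = 59.515 kPa
q_ult = 647.35 + 624.59 + 59.515 = 1331.5 kPa.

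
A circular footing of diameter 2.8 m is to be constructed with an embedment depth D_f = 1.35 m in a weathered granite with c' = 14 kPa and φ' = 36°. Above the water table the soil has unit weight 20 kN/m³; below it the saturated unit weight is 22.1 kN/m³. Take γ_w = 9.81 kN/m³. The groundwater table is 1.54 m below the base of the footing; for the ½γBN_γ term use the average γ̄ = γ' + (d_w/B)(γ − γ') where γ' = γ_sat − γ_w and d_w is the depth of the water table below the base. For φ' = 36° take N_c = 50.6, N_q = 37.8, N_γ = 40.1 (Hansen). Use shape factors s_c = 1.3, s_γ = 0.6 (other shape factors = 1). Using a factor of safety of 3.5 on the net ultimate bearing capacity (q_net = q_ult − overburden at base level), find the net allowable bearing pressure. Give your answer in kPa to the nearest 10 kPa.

q = γ·D_f = 20 × 1.35 = 27 kPa.
γ' = 12.29 kN/m³; averaging over the depth B below the base, γ̄ = γ' + (d_w/B)(γ − γ') = 16.53 kN/m³.
c·N_c·s_c = 14 × 50.6 × 1.3 = 920.92 kPa
q·N_q = 27 × 37.8 = 1020.6 kPa
0.5·γ·B·N_γ·s_γ = 0.5 × 16.53 × 2.8 × 40.1 × 0.6 = 556.81 kPa
q_ult = 920.92 + 1020.6 + 556.81 = 2498.3 kPa.
q_net = 2498.3 − 27 = 2471.3 kPa.
q_all(net) = 2471.3 / 3.5 = 706.1 kPa.

q_all(net) ≈ 710 kPa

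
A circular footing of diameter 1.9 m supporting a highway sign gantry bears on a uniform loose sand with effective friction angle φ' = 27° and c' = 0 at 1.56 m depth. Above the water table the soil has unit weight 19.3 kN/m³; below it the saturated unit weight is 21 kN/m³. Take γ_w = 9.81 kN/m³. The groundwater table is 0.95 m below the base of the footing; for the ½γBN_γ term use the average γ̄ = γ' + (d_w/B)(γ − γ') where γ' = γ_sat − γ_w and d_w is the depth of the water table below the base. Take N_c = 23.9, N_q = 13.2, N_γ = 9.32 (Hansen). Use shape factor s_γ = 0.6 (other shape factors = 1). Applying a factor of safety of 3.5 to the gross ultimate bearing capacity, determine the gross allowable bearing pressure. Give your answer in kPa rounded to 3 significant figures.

Effective surcharge at the founding depth q = γ·D_f = 19.3 × 1.56 = 30.108 kPa.
With d_w = 0.95 m < B, γ̄ = 11.19 + (0.95/1.9) × (19.3 − 11.19) = 15.245 kN/m³.
q_ult = q·N_q + 0.5·γ·B·N_γ·s_γ
     = 30.108 × 13.2 + 0.5 × 15.245 × 1.9 × 9.32 × 0.6
     = 397.43 + 80.988 = 478.41 kPa.
q_all = q_ult / FS = 478.41 / 3.5 = 136.69 kPa.

q_all ≈ 137 kPa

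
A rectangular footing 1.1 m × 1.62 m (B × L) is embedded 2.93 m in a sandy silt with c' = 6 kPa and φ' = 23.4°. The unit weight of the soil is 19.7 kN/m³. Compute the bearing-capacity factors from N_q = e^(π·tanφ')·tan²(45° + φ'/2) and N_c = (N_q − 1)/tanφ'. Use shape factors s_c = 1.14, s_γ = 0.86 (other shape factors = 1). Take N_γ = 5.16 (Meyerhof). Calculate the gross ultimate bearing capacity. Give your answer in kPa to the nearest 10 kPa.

tan23.4° = 0.4327, so N_q = e^(π×0.4327)·tan²(56.7°) = 3.894 × 2.318 = 9.03.
N_c = (9.03 − 1)/tan23.4° = 18.54.
Overburden at base level: q = 19.7 × 2.93 = 57.721 kPa.
Cohesion term c·N_c·s_c = 6 × 18.545 × 1.14 = 126.85 kPa; surcharge term q·N_q = 57.721 × 9.0251 = 520.94 kPa; self-weight term 0.5·γ·B·N_γ·s_γ = 0.5 × 19.7 × 1.1 × 5.16 × 0.86 = 48.081 kPa.
q_ult = 126.85 + 520.94 + 48.081 = 695.86 kPa.

q_ult ≈ 700 kPa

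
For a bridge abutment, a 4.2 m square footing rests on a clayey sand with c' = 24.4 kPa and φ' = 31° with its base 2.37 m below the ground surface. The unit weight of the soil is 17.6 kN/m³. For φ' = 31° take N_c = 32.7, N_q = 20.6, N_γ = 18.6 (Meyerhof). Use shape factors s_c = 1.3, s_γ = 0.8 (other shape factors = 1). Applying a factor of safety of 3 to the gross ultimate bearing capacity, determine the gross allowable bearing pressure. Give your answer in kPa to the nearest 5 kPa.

q_all ≈ 815 kPa

Overburden at base level: q = 17.6 × 2.37 = 41.712 kPa.
Cohesion term c·N_c·s_c = 24.4 × 32.7 × 1.3 = 1037.2 kPa; surcharge term q·N_q = 41.712 × 20.6 = 859.27 kPa; self-weight term 0.5·γ·B·N_γ·s_γ = 0.5 × 17.6 × 4.2 × 18.6 × 0.8 = 549.96 kPa.
q_ult = 1037.2 + 859.27 + 549.96 = 2446.5 kPa.
q_all = q_ult / FS = 2446.5 / 3 = 815.49 kPa.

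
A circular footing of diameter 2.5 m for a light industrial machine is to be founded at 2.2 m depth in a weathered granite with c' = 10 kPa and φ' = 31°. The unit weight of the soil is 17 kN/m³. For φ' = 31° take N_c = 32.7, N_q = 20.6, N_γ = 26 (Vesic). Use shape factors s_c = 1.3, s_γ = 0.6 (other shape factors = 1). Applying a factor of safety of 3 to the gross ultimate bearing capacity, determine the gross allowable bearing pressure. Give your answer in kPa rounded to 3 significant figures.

q = γ·D_f = 17 × 2.2 = 37.4 kPa.
c·N_c·s_c = 10 × 32.7 × 1.3 = 425.1 kPa
q·N_q = 37.4 × 20.6 = 770.44 kPa
0.5·γ·B·N_γ·s_γ = 0.5 × 17 × 2.5 × 26 × 0.6 = 331.5 kPa
q_ult = 425.1 + 770.44 + 331.5 = 1527 kPa.
q_all = q_ult / FS = 1527 / 3 = 509.01 kPa.

q_all ≈ 509 kPa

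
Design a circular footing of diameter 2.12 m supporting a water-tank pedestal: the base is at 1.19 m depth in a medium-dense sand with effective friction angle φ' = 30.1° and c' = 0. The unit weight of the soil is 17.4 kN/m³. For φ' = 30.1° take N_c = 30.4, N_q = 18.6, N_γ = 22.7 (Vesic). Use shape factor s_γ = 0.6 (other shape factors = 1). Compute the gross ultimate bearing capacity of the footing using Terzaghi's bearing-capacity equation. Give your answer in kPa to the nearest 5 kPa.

q_ult ≈ 635 kPa

Effective surcharge at the founding depth q = γ·D_f = 17.4 × 1.19 = 20.706 kPa.
q_ult = q·N_q + 0.5·γ·B·N_γ·s_γ
     = 20.706 × 18.6 + 0.5 × 17.4 × 2.12 × 22.7 × 0.6
     = 385.13 + 251.21 = 636.34 kPa.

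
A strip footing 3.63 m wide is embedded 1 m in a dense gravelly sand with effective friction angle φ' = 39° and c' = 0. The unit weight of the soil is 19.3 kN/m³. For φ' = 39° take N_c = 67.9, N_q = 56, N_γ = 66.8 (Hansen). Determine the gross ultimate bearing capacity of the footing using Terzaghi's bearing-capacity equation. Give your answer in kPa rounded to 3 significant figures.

q_ult ≈ 3420 kPa

Overburden at base level: q = 19.3 × 1 = 19.3 kPa.
Surcharge term q·N_q = 19.3 × 56 = 1080.8 kPa; self-weight term 0.5·γ·B·N_γ = 0.5 × 19.3 × 3.63 × 66.8 = 2340 kPa.
q_ult = 1080.8 + 2340 = 3420.8 kPa.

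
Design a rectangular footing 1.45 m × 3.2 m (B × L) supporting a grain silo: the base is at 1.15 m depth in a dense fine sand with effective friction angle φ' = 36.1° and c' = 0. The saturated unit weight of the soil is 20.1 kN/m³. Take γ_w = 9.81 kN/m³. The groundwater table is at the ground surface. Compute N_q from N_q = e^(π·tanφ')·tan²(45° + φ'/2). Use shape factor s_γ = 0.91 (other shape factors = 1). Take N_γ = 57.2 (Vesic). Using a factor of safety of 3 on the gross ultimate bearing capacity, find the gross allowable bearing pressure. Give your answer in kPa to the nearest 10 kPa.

N_q = e^(π·tan36.1°)·tan²(63.05°) = 38.24.
Water table at ground surface, so effective unit weight γ' = 20.1 − 9.81 = 10.29 kN/m³ is used throughout; overburden q = 10.29 × 1.15 = 11.834 kPa; the same γ' applies in the ½γBN_γ term.
Surcharge term q·N_q = 11.834 × 38.235 = 452.46 kPa; self-weight term 0.5·γ·B·N_γ·s_γ = 0.5 × 10.29 × 1.45 × 57.2 × 0.91 = 388.32 kPa.
q_ult = 452.46 + 388.32 = 840.78 kPa.
q_all = 840.78 / 3 = 280.26 kPa.

q_all ≈ 280 kPa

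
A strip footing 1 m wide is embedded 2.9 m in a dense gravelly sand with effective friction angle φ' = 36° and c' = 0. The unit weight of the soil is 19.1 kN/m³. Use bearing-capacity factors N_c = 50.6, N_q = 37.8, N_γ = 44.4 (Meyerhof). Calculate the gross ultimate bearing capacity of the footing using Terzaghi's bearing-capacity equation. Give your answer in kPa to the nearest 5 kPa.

Overburden at base level: q = 19.1 × 2.9 = 55.39 kPa.
Surcharge term q·N_q = 55.39 × 37.8 = 2093.7 kPa; self-weight term 0.5·γ·B·N_γ = 0.5 × 19.1 × 1 × 44.4 = 424.02 kPa.
q_ult = 2093.7 + 424.02 = 2517.8 kPa.

q_ult ≈ 2520 kPa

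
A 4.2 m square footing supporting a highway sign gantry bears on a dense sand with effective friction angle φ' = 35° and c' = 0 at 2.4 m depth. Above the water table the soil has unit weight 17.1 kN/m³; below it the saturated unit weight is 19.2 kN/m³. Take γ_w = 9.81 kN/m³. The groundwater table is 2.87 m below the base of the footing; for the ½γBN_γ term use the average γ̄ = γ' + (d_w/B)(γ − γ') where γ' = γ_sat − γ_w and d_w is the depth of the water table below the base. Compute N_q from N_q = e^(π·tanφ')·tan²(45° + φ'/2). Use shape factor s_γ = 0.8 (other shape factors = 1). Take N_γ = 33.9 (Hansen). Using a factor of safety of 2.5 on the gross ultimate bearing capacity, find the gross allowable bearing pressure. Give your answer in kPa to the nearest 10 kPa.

N_q = e^(π·tan35°)·tan²(62.5°) = 33.3.
q = γ·D_f = 17.1 × 2.4 = 41.04 kPa.
γ' = 9.39 kN/m³; averaging over the depth B below the base, γ̄ = γ' + (d_w/B)(γ − γ') = 14.659 kN/m³.
q·N_q = 41.04 × 33.296 = 1366.5 kPa
0.5·γ·B·N_γ·s_γ = 0.5 × 14.659 × 4.2 × 33.9 × 0.8 = 834.83 kPa
q_ult = 1366.5 + 834.83 = 2201.3 kPa.
q_all = 2201.3 / 2.5 = 880.52 kPa.

q_all ≈ 880 kPa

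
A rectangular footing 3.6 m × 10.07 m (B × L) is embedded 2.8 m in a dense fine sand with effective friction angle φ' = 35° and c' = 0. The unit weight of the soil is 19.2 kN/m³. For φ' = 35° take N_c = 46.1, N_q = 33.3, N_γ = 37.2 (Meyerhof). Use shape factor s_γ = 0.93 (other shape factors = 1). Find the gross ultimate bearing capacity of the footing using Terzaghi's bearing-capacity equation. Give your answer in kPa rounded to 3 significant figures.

q_ult ≈ 2990 kPa

Effective surcharge at the founding depth q = γ·D_f = 19.2 × 2.8 = 53.76 kPa.
q_ult = q·N_q + 0.5·γ·B·N_γ·s_γ
     = 53.76 × 33.3 + 0.5 × 19.2 × 3.6 × 37.2 × 0.93
     = 1790.2 + 1195.6 = 2985.8 kPa.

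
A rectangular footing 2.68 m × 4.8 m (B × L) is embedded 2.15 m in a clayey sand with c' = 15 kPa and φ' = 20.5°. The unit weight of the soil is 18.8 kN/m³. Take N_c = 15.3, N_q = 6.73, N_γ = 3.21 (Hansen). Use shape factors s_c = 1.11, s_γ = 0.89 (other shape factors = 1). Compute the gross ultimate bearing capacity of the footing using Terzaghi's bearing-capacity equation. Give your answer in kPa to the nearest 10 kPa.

q_ult ≈ 600 kPa

Effective surcharge at the founding depth q = γ·D_f = 18.8 × 2.15 = 40.42 kPa.
q_ult = c·N_c·s_c + q·N_q + 0.5·γ·B·N_γ·s_γ
     = 15 × 15.3 × 1.11 + 40.42 × 6.73 + 0.5 × 18.8 × 2.68 × 3.21 × 0.89
     = 254.75 + 272.03 + 71.971 = 598.74 kPa.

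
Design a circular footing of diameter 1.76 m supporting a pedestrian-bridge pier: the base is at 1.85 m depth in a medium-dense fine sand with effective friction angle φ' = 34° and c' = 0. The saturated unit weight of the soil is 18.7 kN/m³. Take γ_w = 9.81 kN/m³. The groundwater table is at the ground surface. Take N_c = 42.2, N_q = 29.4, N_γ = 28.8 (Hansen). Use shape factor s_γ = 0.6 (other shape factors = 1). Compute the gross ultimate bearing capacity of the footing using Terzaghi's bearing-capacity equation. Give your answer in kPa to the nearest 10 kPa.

Water table at ground surface, so effective unit weight γ' = 18.7 − 9.81 = 8.89 kN/m³ is used throughout; overburden q = 8.89 × 1.85 = 16.446 kPa; the same γ' applies in the ½γBN_γ term.
Surcharge term q·N_q = 16.446 × 29.4 = 483.53 kPa; self-weight term 0.5·γ·B·N_γ·s_γ = 0.5 × 8.89 × 1.76 × 28.8 × 0.6 = 135.18 kPa.
q_ult = 483.53 + 135.18 = 618.71 kPa.

q_ult ≈ 620 kPa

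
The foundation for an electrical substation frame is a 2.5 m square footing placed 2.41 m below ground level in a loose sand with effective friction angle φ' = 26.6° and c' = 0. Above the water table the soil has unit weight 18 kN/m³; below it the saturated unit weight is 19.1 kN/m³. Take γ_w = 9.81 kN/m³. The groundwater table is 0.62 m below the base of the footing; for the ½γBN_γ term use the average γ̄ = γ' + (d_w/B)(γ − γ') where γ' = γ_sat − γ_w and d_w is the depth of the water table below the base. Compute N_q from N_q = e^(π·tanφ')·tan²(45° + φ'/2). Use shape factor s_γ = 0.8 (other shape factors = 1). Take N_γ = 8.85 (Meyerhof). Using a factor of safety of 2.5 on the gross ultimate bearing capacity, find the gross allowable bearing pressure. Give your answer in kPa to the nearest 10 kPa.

N_q = e^(π·tan26.6°)·tan²(58.3°) = 12.64.
Overburden at base level: q = 18 × 2.41 = 43.38 kPa.
The water table is 0.62 m below the base (< B = 2.5 m), so the ½γBN_γ term uses γ̄ = γ' + (d_w/B)(γ − γ') = 9.29 + (0.62/2.5)(18 − 9.29) = 11.45 kN/m³.
Surcharge term q·N_q = 43.38 × 12.641 = 548.39 kPa; self-weight term 0.5·γ·B·N_γ·s_γ = 0.5 × 11.45 × 2.5 × 8.85 × 0.8 = 101.33 kPa.
q_ult = 548.39 + 101.33 = 649.72 kPa.
q_all = 649.72 / 2.5 = 259.89 kPa.

q_all ≈ 260 kPa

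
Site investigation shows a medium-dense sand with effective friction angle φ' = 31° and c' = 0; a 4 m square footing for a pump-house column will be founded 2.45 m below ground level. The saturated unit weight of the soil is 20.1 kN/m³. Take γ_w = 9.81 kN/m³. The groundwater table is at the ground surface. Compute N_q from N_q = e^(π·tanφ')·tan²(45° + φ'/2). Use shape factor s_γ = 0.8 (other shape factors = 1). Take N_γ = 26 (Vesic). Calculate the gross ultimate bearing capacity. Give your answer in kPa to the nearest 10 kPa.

q_ult ≈ 950 kPa

tan31° = 0.6009, so N_q = e^(π×0.6009)·tan²(60.5°) = 6.604 × 3.124 = 20.63.
With the water table at the surface the whole profile is submerged: γ' = 20.1 − 9.81 = 10.29 kN/m³, so q = γ'·D_f = 25.211 kPa; the same γ' applies in the ½γBN_γ term.
q_ult = q·N_q + 0.5·γ·B·N_γ·s_γ
     = 25.211 × 20.631 + 0.5 × 10.29 × 4 × 26 × 0.8
     = 520.11 + 428.06 = 948.18 kPa.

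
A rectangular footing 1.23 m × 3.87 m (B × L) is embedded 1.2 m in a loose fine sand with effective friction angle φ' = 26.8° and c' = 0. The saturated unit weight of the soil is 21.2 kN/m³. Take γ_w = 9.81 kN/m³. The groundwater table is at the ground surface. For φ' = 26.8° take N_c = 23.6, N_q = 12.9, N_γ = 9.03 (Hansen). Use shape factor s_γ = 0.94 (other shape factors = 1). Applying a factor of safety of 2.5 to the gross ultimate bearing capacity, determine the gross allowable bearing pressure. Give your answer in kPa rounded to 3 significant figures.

With the water table at the surface the whole profile is submerged: γ' = 21.2 − 9.81 = 11.39 kN/m³, so q = γ'·D_f = 13.668 kPa; the same γ' applies in the ½γBN_γ term.
q_ult = q·N_q + 0.5·γ·B·N_γ·s_γ
     = 13.668 × 12.9 + 0.5 × 11.39 × 1.23 × 9.03 × 0.94
     = 176.32 + 59.459 = 235.78 kPa.
q_all = q_ult / FS = 235.78 / 2.5 = 94.31 kPa.

q_all ≈ 94.3 kPa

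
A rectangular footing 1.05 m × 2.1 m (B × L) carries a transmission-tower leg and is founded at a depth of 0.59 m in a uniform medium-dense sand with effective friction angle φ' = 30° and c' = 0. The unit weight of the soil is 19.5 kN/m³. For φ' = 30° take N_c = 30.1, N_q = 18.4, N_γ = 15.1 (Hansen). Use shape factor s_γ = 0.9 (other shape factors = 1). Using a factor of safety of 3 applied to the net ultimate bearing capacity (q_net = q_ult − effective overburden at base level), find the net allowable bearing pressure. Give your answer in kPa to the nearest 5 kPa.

q_all(net) ≈ 115 kPa

q = γ·D_f = 19.5 × 0.59 = 11.505 kPa.
q·N_q = 11.505 × 18.4 = 211.69 kPa
0.5·γ·B·N_γ·s_γ = 0.5 × 19.5 × 1.05 × 15.1 × 0.9 = 139.13 kPa
q_ult = 211.69 + 139.13 = 350.82 kPa.
Net ultimate: q_net = 350.82 − 11.505 = 339.31 kPa.
q_all(net) = 339.31 / 3 = 113.1 kPa.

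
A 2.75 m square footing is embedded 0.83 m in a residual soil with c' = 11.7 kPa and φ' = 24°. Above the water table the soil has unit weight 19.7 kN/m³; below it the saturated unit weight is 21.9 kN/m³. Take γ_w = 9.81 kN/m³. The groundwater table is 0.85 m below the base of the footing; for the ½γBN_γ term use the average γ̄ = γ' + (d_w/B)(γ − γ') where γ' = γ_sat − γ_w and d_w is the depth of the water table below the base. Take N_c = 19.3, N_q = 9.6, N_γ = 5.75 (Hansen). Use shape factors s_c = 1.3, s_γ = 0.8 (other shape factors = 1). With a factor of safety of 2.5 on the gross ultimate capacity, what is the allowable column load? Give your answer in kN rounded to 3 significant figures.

P_all ≈ 1640 kN

q = γ·D_f = 19.7 × 0.83 = 16.351 kPa.
γ' = 12.09 kN/m³; averaging over the depth B below the base, γ̄ = γ' + (d_w/B)(γ − γ') = 14.442 kN/m³.
c·N_c·s_c = 11.7 × 19.3 × 1.3 = 293.55 kPa
q·N_q = 16.351 × 9.6 = 156.97 kPa
0.5·γ·B·N_γ·s_γ = 0.5 × 14.442 × 2.75 × 5.75 × 0.8 = 91.347 kPa
q_ult = 293.55 + 156.97 + 91.347 = 541.87 kPa.
Gross allowable pressure q_all = 541.87 / 2.5 = 216.75 kPa.
Footing area = 7.5625 m², so allowable column load = 216.75 × 7.5625 = 1639.2 kN.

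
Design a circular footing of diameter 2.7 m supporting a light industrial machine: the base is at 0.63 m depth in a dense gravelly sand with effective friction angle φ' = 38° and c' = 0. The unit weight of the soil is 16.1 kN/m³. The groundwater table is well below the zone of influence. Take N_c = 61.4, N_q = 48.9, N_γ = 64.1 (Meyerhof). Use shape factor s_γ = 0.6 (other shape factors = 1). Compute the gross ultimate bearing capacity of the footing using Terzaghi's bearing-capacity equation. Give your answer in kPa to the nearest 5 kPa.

q = γ·D_f = 16.1 × 0.63 = 10.143 kPa.
q·N_q = 10.143 × 48.9 = 495.99 kPa
0.5·γ·B·N_γ·s_γ = 0.5 × 16.1 × 2.7 × 64.1 × 0.6 = 835.93 kPa
q_ult = 495.99 + 835.93 = 1331.9 kPa.

q_ult ≈ 1330 kPa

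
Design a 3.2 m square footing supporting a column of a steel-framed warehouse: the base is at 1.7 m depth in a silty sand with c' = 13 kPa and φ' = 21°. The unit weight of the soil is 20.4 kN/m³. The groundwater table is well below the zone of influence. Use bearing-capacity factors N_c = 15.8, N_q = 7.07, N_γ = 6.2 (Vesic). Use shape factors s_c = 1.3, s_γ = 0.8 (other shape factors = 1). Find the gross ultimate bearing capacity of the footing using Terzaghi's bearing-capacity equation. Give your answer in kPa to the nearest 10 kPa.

Effective surcharge at the founding depth q = γ·D_f = 20.4 × 1.7 = 34.68 kPa.
q_ult = c·N_c·s_c + q·N_q + 0.5·γ·B·N_γ·s_γ
     = 13 × 15.8 × 1.3 + 34.68 × 7.07 + 0.5 × 20.4 × 3.2 × 6.2 × 0.8
     = 267.02 + 245.19 + 161.89 = 674.1 kPa.

q_ult ≈ 670 kPa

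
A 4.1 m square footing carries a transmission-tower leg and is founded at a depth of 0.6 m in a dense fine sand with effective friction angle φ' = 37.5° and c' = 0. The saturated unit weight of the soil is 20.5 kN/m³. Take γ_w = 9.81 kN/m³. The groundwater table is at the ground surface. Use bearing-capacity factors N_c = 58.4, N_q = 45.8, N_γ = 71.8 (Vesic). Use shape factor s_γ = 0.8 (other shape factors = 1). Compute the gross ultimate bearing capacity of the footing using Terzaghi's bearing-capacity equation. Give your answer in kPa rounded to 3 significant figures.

q_ult ≈ 1550 kPa

Water table at ground surface, so effective unit weight γ' = 20.5 − 9.81 = 10.69 kN/m³ is used throughout; overburden q = 10.69 × 0.6 = 6.414 kPa; the same γ' applies in the ½γBN_γ term.
Surcharge term q·N_q = 6.414 × 45.8 = 293.76 kPa; self-weight term 0.5·γ·B·N_γ·s_γ = 0.5 × 10.69 × 4.1 × 71.8 × 0.8 = 1258.8 kPa.
q_ult = 293.76 + 1258.8 = 1552.5 kPa.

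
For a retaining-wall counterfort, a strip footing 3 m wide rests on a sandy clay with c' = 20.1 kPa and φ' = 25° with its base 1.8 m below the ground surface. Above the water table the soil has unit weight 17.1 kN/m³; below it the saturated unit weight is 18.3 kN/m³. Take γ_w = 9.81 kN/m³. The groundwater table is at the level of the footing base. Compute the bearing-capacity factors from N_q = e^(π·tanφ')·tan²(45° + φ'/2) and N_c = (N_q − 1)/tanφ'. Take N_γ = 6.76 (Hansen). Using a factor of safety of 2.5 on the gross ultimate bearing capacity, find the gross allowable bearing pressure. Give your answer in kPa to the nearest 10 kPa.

q_all ≈ 330 kPa

N_q = e^(π·tan25°)·tan²(57.5°) = 10.66; N_c = (N_q − 1)/tanφ' = 20.72.
q = γ·D_f = 17.1 × 1.8 = 30.78 kPa.
For the ½γBN_γ term take γ' = 18.3 − 9.81 = 8.49 kN/m³ (soil below base is submerged).
c·N_c = 20.1 × 20.721 = 416.48 kPa
q·N_q = 30.78 × 10.662 = 328.18 kPa
0.5·γ·B·N_γ = 0.5 × 8.49 × 3 × 6.76 = 86.089 kPa
q_ult = 416.48 + 328.18 + 86.089 = 830.75 kPa.
q_all = 830.75 / 2.5 = 332.3 kPa.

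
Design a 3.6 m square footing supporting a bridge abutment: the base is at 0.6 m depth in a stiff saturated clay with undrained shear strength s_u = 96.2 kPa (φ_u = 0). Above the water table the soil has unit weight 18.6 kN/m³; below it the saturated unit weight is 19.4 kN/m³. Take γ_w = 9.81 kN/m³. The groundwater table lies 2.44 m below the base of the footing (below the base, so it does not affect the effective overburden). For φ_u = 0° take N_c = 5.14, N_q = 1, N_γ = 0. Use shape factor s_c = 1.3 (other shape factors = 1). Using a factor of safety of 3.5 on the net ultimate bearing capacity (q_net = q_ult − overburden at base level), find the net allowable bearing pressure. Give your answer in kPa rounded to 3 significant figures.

Overburden at base level: q = 18.6 × 0.6 = 11.16 kPa.
Cohesion term c·N_c·s_c = 96.2 × 5.14 × 1.3 = 642.81 kPa; surcharge term q·N_q = 11.16 × 1 = 11.16 kPa.
q_ult = 642.81 + 11.16 = 653.97 kPa.
q_net = 653.97 − 11.16 = 642.81 kPa.
q_all(net) = 642.81 / 3.5 = 183.66 kPa.

q_all(net) ≈ 184 kPa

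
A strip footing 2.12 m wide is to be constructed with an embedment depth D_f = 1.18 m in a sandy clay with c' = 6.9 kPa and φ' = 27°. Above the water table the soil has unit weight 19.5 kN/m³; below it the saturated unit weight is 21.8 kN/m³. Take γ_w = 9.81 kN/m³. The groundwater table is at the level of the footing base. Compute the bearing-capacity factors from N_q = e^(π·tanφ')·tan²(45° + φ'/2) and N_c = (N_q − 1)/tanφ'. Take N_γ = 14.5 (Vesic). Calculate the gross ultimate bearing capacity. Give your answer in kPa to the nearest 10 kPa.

q_ult ≈ 650 kPa

tan27° = 0.5095, so N_q = e^(π×0.5095)·tan²(58.5°) = 4.957 × 2.663 = 13.2.
N_c = (13.2 − 1)/tan27° = 23.94.
Effective surcharge at the founding depth q = γ·D_f = 19.5 × 1.18 = 23.01 kPa.
The water table coincides with the base, so in the self-weight term γ → γ' = 11.99 kN/m³.
q_ult = c·N_c + q·N_q + 0.5·γ·B·N_γ
     = 6.9 × 23.942 + 23.01 × 13.199 + 0.5 × 11.99 × 2.12 × 14.5
     = 165.2 + 303.71 + 184.29 = 653.2 kPa.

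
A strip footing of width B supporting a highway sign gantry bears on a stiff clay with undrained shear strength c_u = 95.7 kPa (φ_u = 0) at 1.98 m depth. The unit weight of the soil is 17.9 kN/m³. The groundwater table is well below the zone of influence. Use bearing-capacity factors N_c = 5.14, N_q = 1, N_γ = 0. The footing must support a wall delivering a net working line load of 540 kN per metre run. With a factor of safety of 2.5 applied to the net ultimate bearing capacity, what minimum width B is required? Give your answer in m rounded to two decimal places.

Effective surcharge at the founding depth q = γ·D_f = 17.9 × 1.98 = 35.442 kPa.
q_ult = c·N_c + q·N_q
     = 95.7 × 5.14 + 35.442 × 1
     = 491.9 + 35.442 = 527.34 kPa.
For φ = 0 the ½γBN_γ term vanishes, so q_ult is independent of B. q_net = 527.34 − 35.442 = 491.9 kPa; q_all(net) = 491.9/2.5 = 196.76 kPa.
Required width B = w / q_all(net) = 540 / 196.76 = 2.744 m.

B = 2.74 m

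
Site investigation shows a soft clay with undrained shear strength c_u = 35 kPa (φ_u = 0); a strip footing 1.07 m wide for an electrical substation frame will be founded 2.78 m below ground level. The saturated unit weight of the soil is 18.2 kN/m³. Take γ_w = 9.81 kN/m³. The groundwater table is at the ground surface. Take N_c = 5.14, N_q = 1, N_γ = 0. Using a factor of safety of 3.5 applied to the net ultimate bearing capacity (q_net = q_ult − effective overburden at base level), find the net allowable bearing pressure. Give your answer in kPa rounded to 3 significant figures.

With the water table at the surface the whole profile is submerged: γ' = 18.2 − 9.81 = 8.39 kN/m³, so q = γ'·D_f = 23.324 kPa.
q_ult = c·N_c + q·N_q
     = 35 × 5.14 + 23.324 × 1
     = 179.9 + 23.324 = 203.22 kPa.
Net ultimate: q_net = 203.22 − 23.324 = 179.9 kPa.
q_all(net) = 179.9 / 3.5 = 51.4 kPa.

q_all(net) ≈ 51.4 kPa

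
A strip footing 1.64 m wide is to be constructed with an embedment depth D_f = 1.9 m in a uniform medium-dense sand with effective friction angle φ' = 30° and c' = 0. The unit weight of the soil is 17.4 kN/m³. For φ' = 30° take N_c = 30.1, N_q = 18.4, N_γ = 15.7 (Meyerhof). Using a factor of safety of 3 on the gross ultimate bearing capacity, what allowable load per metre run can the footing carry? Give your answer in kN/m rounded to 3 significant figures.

Overburden at base level: q = 17.4 × 1.9 = 33.06 kPa.
Surcharge term q·N_q = 33.06 × 18.4 = 608.3 kPa; self-weight term 0.5·γ·B·N_γ = 0.5 × 17.4 × 1.64 × 15.7 = 224.01 kPa.
q_ult = 608.3 + 224.01 = 832.31 kPa.
Gross allowable pressure q_all = 832.31 / 3 = 277.44 kPa.
Allowable wall load = q_all × B = 277.44 × 1.64 = 455 kN per metre run.

≈ 455 kN/m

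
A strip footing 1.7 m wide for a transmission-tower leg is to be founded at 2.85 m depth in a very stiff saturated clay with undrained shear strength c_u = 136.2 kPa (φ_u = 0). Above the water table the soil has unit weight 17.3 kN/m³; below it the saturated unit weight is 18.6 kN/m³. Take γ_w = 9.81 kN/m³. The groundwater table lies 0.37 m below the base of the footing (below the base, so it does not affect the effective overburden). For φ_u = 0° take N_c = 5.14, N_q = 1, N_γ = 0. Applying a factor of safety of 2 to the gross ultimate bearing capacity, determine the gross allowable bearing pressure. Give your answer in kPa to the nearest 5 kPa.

Overburden at base level: q = 17.3 × 2.85 = 49.305 kPa.
Cohesion term c·N_c = 136.2 × 5.14 = 700.07 kPa; surcharge term q·N_q = 49.305 × 1 = 49.305 kPa.
q_ult = 700.07 + 49.305 = 749.37 kPa.
q_all = q_ult / FS = 749.37 / 2 = 374.69 kPa.

q_all ≈ 375 kPa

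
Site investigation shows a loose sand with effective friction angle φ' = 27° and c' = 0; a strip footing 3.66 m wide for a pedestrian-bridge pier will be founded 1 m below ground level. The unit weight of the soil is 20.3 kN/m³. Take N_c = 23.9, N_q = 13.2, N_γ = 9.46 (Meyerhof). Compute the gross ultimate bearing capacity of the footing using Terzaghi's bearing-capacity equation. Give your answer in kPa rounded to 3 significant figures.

q_ult ≈ 619 kPa

Overburden at base level: q = 20.3 × 1 = 20.3 kPa.
Surcharge term q·N_q = 20.3 × 13.2 = 267.96 kPa; self-weight term 0.5·γ·B·N_γ = 0.5 × 20.3 × 3.66 × 9.46 = 351.43 kPa.
q_ult = 267.96 + 351.43 = 619.39 kPa.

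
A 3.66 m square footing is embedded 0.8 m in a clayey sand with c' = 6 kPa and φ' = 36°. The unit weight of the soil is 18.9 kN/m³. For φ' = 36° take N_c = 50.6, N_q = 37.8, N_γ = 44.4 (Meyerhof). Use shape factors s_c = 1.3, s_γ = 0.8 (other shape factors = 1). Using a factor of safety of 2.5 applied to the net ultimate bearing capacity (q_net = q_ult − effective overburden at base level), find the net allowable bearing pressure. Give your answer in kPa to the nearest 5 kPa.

Effective surcharge at the founding depth q = γ·D_f = 18.9 × 0.8 = 15.12 kPa.
q_ult = c·N_c·s_c + q·N_q + 0.5·γ·B·N_γ·s_γ
     = 6 × 50.6 × 1.3 + 15.12 × 37.8 + 0.5 × 18.9 × 3.66 × 44.4 × 0.8
     = 394.68 + 571.54 + 1228.5 = 2194.7 kPa.
Net ultimate: q_net = 2194.7 − 15.12 = 2179.6 kPa.
q_all(net) = 2179.6 / 2.5 = 871.85 kPa.

q_all(net) ≈ 870 kPa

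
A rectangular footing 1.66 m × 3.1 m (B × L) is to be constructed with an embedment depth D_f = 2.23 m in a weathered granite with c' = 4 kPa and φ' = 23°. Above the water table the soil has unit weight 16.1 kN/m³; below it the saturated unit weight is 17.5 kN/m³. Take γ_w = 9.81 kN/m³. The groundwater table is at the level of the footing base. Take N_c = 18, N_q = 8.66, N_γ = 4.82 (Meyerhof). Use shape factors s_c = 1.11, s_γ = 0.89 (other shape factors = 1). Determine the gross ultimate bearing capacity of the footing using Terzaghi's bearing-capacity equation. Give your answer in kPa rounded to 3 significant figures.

q = γ·D_f = 16.1 × 2.23 = 35.903 kPa.
For the ½γBN_γ term take γ' = 17.5 − 9.81 = 7.69 kN/m³ (soil below base is submerged).
c·N_c·s_c = 4 × 18 × 1.11 = 79.92 kPa
q·N_q = 35.903 × 8.66 = 310.92 kPa
0.5·γ·B·N_γ·s_γ = 0.5 × 7.69 × 1.66 × 4.82 × 0.89 = 27.381 kPa
q_ult = 79.92 + 310.92 + 27.381 = 418.22 kPa.

q_ult ≈ 418 kPa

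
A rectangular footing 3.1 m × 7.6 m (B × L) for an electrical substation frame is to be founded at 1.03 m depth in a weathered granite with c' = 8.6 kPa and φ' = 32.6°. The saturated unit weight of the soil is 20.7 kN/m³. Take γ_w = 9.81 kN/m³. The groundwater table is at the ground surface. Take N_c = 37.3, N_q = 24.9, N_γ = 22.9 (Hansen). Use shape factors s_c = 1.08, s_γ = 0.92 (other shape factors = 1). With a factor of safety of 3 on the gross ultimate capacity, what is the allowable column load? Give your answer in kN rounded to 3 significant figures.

γ' = 20.7 − 9.81 = 10.89 kN/m³ (submerged throughout). q = 10.89 × 1.03 = 11.217 kPa; the same γ' applies in the ½γBN_γ term.
c·N_c·s_c = 8.6 × 37.3 × 1.08 = 346.44 kPa
q·N_q = 11.217 × 24.9 = 279.3 kPa
0.5·γ·B·N_γ·s_γ = 0.5 × 10.89 × 3.1 × 22.9 × 0.92 = 355.62 kPa
q_ult = 346.44 + 279.3 + 355.62 = 981.36 kPa.
Gross allowable pressure q_all = 981.36 / 3 = 327.12 kPa.
Footing area = 23.56 m², so allowable column load = 327.12 × 23.56 = 7706.9 kN.

P_all ≈ 7710 kN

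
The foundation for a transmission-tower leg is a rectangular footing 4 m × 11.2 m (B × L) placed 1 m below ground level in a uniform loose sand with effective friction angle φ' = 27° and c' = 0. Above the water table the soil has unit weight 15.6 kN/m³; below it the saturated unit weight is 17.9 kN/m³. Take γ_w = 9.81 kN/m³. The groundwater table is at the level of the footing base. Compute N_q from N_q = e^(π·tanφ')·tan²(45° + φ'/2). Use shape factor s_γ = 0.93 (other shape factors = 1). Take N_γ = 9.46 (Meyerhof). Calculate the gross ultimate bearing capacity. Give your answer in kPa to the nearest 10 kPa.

q_ult ≈ 350 kPa

tan27° = 0.5095, so N_q = e^(π×0.5095)·tan²(58.5°) = 4.957 × 2.663 = 13.2.
q = γ·D_f = 15.6 × 1 = 15.6 kPa.
For the ½γBN_γ term take γ' = 17.9 − 9.81 = 8.09 kN/m³ (soil below base is submerged).
q·N_q = 15.6 × 13.199 = 205.91 kPa
0.5·γ·B·N_γ·s_γ = 0.5 × 8.09 × 4 × 9.46 × 0.93 = 142.35 kPa
q_ult = 205.91 + 142.35 = 348.26 kPa.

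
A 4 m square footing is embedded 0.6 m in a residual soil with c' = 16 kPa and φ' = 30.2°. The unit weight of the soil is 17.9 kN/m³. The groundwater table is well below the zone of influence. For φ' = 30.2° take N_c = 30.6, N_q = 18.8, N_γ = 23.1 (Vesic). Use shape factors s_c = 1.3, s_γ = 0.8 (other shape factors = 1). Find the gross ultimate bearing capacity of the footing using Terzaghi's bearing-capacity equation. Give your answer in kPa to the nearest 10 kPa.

Effective surcharge at the founding depth q = γ·D_f = 17.9 × 0.6 = 10.74 kPa.
q_ult = c·N_c·s_c + q·N_q + 0.5·γ·B·N_γ·s_γ
     = 16 × 30.6 × 1.3 + 10.74 × 18.8 + 0.5 × 17.9 × 4 × 23.1 × 0.8
     = 636.48 + 201.91 + 661.58 = 1500 kPa.

q_ult ≈ 1500 kPa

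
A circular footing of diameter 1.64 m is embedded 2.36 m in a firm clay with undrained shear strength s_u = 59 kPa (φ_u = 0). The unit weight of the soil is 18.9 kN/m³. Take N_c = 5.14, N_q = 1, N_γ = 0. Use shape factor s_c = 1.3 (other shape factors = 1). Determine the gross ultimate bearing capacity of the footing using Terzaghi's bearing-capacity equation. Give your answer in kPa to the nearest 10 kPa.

q_ult ≈ 440 kPa

q = γ·D_f = 18.9 × 2.36 = 44.604 kPa.
c·N_c·s_c = 59 × 5.14 × 1.3 = 394.24 kPa
q·N_q = 44.604 × 1 = 44.604 kPa
q_ult = 394.24 + 44.604 = 438.84 kPa.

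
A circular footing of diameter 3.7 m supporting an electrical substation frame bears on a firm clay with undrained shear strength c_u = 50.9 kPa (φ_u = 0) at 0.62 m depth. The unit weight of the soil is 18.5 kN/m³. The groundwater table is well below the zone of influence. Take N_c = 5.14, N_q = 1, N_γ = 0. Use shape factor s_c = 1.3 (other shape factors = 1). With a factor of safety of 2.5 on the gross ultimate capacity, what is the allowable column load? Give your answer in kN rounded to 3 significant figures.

Overburden at base level: q = 18.5 × 0.62 = 11.47 kPa.
Cohesion term c·N_c·s_c = 50.9 × 5.14 × 1.3 = 340.11 kPa; surcharge term q·N_q = 11.47 × 1 = 11.47 kPa.
q_ult = 340.11 + 11.47 = 351.58 kPa.
Gross allowable pressure q_all = 351.58 / 2.5 = 140.63 kPa.
Footing area = 10.7521 m², so allowable column load = 140.63 × 10.7521 = 1512.1 kN.

P_all ≈ 1510 kN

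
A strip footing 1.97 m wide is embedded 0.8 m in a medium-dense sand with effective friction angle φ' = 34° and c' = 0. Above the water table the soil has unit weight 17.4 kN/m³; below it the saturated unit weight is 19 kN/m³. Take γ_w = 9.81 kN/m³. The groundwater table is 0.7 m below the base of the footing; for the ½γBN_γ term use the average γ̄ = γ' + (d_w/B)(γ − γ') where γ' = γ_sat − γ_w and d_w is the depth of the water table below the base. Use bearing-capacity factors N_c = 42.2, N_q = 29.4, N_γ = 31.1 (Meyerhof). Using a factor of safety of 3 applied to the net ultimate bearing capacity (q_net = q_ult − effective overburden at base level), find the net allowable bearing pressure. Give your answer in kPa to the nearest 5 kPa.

q_all(net) ≈ 255 kPa

Overburden at base level: q = 17.4 × 0.8 = 13.92 kPa.
The water table is 0.7 m below the base (< B = 1.97 m), so the ½γBN_γ term uses γ̄ = γ' + (d_w/B)(γ − γ') = 9.19 + (0.7/1.97)(17.4 − 9.19) = 12.107 kN/m³.
Surcharge term q·N_q = 13.92 × 29.4 = 409.25 kPa; self-weight term 0.5·γ·B·N_γ = 0.5 × 12.107 × 1.97 × 31.1 = 370.89 kPa.
q_ult = 409.25 + 370.89 = 780.14 kPa.
Net ultimate: q_net = 780.14 − 13.92 = 766.22 kPa.
q_all(net) = 766.22 / 3 = 255.41 kPa.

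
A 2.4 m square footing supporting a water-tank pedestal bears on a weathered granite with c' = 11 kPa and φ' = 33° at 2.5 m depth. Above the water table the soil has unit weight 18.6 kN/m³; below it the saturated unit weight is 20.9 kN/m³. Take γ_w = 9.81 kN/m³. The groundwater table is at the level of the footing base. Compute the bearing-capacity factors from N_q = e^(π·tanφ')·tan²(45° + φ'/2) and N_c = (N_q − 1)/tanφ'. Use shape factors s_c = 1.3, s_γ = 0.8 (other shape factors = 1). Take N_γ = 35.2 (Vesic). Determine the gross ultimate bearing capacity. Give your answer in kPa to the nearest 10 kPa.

q_ult ≈ 2140 kPa

tan33° = 0.6494, so N_q = e^(π×0.6494)·tan²(61.5°) = 7.692 × 3.392 = 26.09.
N_c = (26.09 − 1)/tan33° = 38.64.
Overburden at base level: q = 18.6 × 2.5 = 46.5 kPa.
Below the base the soil is submerged, so the ½γBN_γ term uses γ' = 20.9 − 9.81 = 11.09 kN/m³.
Cohesion term c·N_c·s_c = 11 × 38.638 × 1.3 = 552.53 kPa; surcharge term q·N_q = 46.5 × 26.092 = 1213.3 kPa; self-weight term 0.5·γ·B·N_γ·s_γ = 0.5 × 11.09 × 2.4 × 35.2 × 0.8 = 374.75 kPa.
q_ult = 552.53 + 1213.3 + 374.75 = 2140.6 kPa.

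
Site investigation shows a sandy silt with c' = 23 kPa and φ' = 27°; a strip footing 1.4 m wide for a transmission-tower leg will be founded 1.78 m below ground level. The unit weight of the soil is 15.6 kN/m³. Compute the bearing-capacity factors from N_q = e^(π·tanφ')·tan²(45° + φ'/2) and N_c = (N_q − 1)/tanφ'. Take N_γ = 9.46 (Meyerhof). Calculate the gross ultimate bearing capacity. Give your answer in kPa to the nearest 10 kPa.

tan27° = 0.5095, so N_q = e^(π×0.5095)·tan²(58.5°) = 4.957 × 2.663 = 13.2.
N_c = (13.2 − 1)/tan27° = 23.94.
q = γ·D_f = 15.6 × 1.78 = 27.768 kPa.
c·N_c = 23 × 23.942 = 550.67 kPa
q·N_q = 27.768 × 13.199 = 366.51 kPa
0.5·γ·B·N_γ = 0.5 × 15.6 × 1.4 × 9.46 = 103.3 kPa
q_ult = 550.67 + 366.51 + 103.3 = 1020.5 kPa.

q_ult ≈ 1020 kPa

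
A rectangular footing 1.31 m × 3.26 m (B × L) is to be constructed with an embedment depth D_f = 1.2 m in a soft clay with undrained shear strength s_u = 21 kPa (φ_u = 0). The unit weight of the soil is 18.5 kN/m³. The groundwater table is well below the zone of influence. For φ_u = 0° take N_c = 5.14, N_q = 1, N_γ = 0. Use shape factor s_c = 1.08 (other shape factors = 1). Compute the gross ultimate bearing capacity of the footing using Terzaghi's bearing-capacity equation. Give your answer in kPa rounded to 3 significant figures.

q = γ·D_f = 18.5 × 1.2 = 22.2 kPa.
c·N_c·s_c = 21 × 5.14 × 1.08 = 116.58 kPa
q·N_q = 22.2 × 1 = 22.2 kPa
q_ult = 116.58 + 22.2 = 138.78 kPa.

q_ult ≈ 139 kPa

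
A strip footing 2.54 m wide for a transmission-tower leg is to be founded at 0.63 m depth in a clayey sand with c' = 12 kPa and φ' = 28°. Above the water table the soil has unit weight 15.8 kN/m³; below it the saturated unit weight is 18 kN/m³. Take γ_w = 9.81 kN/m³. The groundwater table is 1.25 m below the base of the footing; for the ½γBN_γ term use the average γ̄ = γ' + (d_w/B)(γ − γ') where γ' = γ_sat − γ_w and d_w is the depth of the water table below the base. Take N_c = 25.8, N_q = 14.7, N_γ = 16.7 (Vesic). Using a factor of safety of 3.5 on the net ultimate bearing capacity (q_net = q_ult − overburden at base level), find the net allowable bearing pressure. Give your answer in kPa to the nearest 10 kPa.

q_all(net) ≈ 200 kPa

Overburden at base level: q = 15.8 × 0.63 = 9.954 kPa.
The water table is 1.25 m below the base (< B = 2.54 m), so the ½γBN_γ term uses γ̄ = γ' + (d_w/B)(γ − γ') = 8.19 + (1.25/2.54)(15.8 − 8.19) = 11.935 kN/m³.
Cohesion term c·N_c = 12 × 25.8 = 309.6 kPa; surcharge term q·N_q = 9.954 × 14.7 = 146.32 kPa; self-weight term 0.5·γ·B·N_γ = 0.5 × 11.935 × 2.54 × 16.7 = 253.13 kPa.
q_ult = 309.6 + 146.32 + 253.13 = 709.05 kPa.
q_net = 709.05 − 9.954 = 699.1 kPa.
q_all(net) = 699.1 / 3.5 = 199.74 kPa.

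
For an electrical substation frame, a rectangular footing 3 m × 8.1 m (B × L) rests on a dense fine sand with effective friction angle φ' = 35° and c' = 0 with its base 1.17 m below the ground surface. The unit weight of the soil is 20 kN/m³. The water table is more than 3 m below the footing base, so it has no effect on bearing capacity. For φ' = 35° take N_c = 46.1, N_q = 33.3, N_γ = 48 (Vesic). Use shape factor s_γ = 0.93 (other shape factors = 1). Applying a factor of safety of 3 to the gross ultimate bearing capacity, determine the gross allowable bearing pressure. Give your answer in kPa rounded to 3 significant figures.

Overburden at base level: q = 20 × 1.17 = 23.4 kPa.
Surcharge term q·N_q = 23.4 × 33.3 = 779.22 kPa; self-weight term 0.5·γ·B·N_γ·s_γ = 0.5 × 20 × 3 × 48 × 0.93 = 1339.2 kPa.
q_ult = 779.22 + 1339.2 = 2118.4 kPa.
q_all = q_ult / FS = 2118.4 / 3 = 706.14 kPa.

q_all ≈ 706 kPa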